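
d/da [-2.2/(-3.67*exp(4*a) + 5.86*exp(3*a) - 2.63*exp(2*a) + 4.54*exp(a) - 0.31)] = (-32.296*exp(3*a) + 38.676*exp(2*a) - 11.572*exp(a) + 9.988)*exp(a)/(3.67*exp(4*a) - 5.86*exp(3*a) + 2.63*exp(2*a) - 4.54*exp(a) + 0.31)^2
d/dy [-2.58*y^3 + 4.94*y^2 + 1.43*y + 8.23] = -7.74*y^2 + 9.88*y + 1.43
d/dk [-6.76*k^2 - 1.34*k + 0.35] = -13.52*k - 1.34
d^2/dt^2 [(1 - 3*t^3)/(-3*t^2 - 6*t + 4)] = 6*(48*t^3 - 81*t^2 + 30*t - 16)/(27*t^6 + 162*t^5 + 216*t^4 - 216*t^3 - 288*t^2 + 288*t - 64)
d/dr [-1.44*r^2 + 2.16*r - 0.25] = 2.16 - 2.88*r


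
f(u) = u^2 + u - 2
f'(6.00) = 13.00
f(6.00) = 40.00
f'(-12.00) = -23.00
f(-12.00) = 130.00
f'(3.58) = 8.16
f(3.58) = 14.40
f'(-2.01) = -3.02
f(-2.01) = 0.03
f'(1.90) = 4.80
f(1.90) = 3.51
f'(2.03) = 5.06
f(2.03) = 4.15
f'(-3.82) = -6.64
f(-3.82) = 8.77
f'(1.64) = 4.28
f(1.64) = 2.33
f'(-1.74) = -2.48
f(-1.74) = -0.71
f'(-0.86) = -0.72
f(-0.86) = -2.12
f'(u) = 2*u + 1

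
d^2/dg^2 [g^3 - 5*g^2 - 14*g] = 6*g - 10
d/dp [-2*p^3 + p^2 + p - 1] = -6*p^2 + 2*p + 1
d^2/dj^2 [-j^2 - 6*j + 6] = -2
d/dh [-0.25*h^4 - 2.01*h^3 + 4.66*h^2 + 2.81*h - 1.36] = -1.0*h^3 - 6.03*h^2 + 9.32*h + 2.81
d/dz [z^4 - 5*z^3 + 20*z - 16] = 4*z^3 - 15*z^2 + 20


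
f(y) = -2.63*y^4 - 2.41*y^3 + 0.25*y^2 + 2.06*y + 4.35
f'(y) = -10.52*y^3 - 7.23*y^2 + 0.5*y + 2.06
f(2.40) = -109.84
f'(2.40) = -183.81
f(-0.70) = 3.23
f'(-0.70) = 1.78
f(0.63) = 4.73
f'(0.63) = -3.13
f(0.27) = 4.86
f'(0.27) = 1.46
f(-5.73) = -2380.98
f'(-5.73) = 1740.97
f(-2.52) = -66.75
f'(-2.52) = 123.24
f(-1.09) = 1.81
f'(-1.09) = 6.55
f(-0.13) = 4.09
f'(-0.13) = 1.90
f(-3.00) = -147.54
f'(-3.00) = 219.53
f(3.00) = -265.32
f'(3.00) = -345.55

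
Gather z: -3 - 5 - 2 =-10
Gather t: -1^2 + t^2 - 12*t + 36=t^2 - 12*t + 35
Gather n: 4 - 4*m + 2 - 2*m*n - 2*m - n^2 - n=-6*m - n^2 + n*(-2*m - 1) + 6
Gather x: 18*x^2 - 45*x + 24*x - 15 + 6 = 18*x^2 - 21*x - 9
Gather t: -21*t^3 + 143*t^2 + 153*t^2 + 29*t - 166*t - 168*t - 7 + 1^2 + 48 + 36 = -21*t^3 + 296*t^2 - 305*t + 78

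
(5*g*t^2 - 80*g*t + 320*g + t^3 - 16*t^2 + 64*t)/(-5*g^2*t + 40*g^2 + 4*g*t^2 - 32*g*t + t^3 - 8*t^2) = (t - 8)/(-g + t)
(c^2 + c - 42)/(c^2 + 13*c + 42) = (c - 6)/(c + 6)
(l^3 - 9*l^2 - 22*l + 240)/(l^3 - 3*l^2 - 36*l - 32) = (l^2 - l - 30)/(l^2 + 5*l + 4)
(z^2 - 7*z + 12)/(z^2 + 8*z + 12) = (z^2 - 7*z + 12)/(z^2 + 8*z + 12)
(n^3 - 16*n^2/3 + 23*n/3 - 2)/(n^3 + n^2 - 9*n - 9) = (3*n^2 - 7*n + 2)/(3*(n^2 + 4*n + 3))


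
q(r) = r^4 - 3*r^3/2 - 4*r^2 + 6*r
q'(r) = 4*r^3 - 9*r^2/2 - 8*r + 6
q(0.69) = 1.97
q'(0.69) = -0.35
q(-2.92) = 58.42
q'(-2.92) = -108.60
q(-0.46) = -3.42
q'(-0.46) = 8.34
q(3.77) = 87.40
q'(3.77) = 126.21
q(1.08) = 1.29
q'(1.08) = -2.85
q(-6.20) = 1644.17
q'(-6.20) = -1070.69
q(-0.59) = -4.50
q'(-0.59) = 8.33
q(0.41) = 1.71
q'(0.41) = 2.24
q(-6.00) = 1440.00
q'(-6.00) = -972.00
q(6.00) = 864.00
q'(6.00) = 660.00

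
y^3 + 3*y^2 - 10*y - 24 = (y - 3)*(y + 2)*(y + 4)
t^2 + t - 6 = (t - 2)*(t + 3)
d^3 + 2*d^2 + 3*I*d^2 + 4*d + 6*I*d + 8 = (d + 2)*(d - I)*(d + 4*I)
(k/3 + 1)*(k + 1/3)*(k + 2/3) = k^3/3 + 4*k^2/3 + 29*k/27 + 2/9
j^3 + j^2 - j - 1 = (j - 1)*(j + 1)^2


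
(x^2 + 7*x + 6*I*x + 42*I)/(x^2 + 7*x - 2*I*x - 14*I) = (x + 6*I)/(x - 2*I)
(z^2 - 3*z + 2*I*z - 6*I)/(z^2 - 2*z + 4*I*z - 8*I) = (z^2 + z*(-3 + 2*I) - 6*I)/(z^2 + z*(-2 + 4*I) - 8*I)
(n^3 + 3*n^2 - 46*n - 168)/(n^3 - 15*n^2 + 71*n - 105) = (n^2 + 10*n + 24)/(n^2 - 8*n + 15)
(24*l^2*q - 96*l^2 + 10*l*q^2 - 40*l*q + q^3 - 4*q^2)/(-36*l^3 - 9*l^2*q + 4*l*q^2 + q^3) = (6*l*q - 24*l + q^2 - 4*q)/(-9*l^2 + q^2)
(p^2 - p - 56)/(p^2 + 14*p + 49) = (p - 8)/(p + 7)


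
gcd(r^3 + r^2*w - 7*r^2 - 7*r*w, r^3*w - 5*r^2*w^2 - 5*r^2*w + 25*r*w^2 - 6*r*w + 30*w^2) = 1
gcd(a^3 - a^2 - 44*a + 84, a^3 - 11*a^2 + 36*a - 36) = a^2 - 8*a + 12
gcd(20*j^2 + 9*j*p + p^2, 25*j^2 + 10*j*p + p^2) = 5*j + p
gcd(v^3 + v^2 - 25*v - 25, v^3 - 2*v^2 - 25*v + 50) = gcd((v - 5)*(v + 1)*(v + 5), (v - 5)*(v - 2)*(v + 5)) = v^2 - 25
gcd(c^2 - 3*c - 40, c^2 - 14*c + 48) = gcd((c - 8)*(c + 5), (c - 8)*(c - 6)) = c - 8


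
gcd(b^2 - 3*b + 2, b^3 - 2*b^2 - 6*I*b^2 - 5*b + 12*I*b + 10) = b - 2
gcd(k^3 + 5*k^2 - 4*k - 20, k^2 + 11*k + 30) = k + 5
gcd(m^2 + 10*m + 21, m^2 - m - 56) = m + 7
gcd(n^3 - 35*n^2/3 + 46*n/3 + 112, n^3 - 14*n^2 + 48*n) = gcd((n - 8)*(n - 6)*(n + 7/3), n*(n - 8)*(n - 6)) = n^2 - 14*n + 48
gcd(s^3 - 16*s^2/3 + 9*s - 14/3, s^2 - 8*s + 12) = s - 2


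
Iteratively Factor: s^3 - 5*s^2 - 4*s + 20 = (s - 5)*(s^2 - 4) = (s - 5)*(s + 2)*(s - 2)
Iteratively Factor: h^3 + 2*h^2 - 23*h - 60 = (h - 5)*(h^2 + 7*h + 12) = (h - 5)*(h + 3)*(h + 4)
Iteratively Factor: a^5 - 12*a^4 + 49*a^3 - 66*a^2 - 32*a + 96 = (a - 4)*(a^4 - 8*a^3 + 17*a^2 + 2*a - 24) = (a - 4)^2*(a^3 - 4*a^2 + a + 6) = (a - 4)^2*(a + 1)*(a^2 - 5*a + 6) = (a - 4)^2*(a - 2)*(a + 1)*(a - 3)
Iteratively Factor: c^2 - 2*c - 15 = (c - 5)*(c + 3)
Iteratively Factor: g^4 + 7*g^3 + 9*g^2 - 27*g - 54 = (g + 3)*(g^3 + 4*g^2 - 3*g - 18) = (g + 3)^2*(g^2 + g - 6) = (g + 3)^3*(g - 2)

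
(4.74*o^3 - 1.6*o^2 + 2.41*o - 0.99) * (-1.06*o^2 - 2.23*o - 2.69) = -5.0244*o^5 - 8.8742*o^4 - 11.7372*o^3 - 0.0208999999999993*o^2 - 4.2752*o + 2.6631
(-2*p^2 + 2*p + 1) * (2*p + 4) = -4*p^3 - 4*p^2 + 10*p + 4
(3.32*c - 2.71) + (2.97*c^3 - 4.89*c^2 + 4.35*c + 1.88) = 2.97*c^3 - 4.89*c^2 + 7.67*c - 0.83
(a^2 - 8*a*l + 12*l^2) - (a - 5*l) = a^2 - 8*a*l - a + 12*l^2 + 5*l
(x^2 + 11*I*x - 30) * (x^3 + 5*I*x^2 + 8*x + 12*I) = x^5 + 16*I*x^4 - 77*x^3 - 50*I*x^2 - 372*x - 360*I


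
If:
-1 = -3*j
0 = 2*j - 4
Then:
No Solution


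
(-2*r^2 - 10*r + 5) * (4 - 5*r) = 10*r^3 + 42*r^2 - 65*r + 20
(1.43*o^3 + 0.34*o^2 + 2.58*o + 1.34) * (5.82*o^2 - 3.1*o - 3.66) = 8.3226*o^5 - 2.4542*o^4 + 8.7278*o^3 - 1.4436*o^2 - 13.5968*o - 4.9044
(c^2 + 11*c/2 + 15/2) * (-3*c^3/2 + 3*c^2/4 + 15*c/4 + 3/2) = -3*c^5/2 - 15*c^4/2 - 27*c^3/8 + 111*c^2/4 + 291*c/8 + 45/4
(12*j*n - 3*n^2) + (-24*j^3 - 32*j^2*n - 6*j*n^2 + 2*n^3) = -24*j^3 - 32*j^2*n - 6*j*n^2 + 12*j*n + 2*n^3 - 3*n^2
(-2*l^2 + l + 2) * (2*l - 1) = -4*l^3 + 4*l^2 + 3*l - 2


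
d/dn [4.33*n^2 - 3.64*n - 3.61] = 8.66*n - 3.64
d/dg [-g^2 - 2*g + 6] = -2*g - 2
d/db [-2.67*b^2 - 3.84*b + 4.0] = -5.34*b - 3.84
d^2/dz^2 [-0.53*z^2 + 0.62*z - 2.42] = -1.06000000000000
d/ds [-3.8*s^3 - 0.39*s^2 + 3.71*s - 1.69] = -11.4*s^2 - 0.78*s + 3.71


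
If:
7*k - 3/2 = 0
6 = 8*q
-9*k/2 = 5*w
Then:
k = 3/14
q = 3/4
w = -27/140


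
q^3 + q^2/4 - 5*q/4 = q*(q - 1)*(q + 5/4)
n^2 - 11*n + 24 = (n - 8)*(n - 3)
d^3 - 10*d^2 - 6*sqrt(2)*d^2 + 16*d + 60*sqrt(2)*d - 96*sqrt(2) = (d - 8)*(d - 2)*(d - 6*sqrt(2))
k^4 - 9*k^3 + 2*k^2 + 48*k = k*(k - 8)*(k - 3)*(k + 2)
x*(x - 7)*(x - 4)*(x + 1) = x^4 - 10*x^3 + 17*x^2 + 28*x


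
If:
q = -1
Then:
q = -1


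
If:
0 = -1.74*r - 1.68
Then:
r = -0.97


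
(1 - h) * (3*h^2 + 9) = -3*h^3 + 3*h^2 - 9*h + 9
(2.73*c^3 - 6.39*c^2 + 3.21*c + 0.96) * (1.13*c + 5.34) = 3.0849*c^4 + 7.3575*c^3 - 30.4953*c^2 + 18.2262*c + 5.1264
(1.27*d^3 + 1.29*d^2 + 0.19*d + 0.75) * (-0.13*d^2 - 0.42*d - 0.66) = -0.1651*d^5 - 0.7011*d^4 - 1.4047*d^3 - 1.0287*d^2 - 0.4404*d - 0.495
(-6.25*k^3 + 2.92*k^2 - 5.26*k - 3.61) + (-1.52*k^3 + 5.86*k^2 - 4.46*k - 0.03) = -7.77*k^3 + 8.78*k^2 - 9.72*k - 3.64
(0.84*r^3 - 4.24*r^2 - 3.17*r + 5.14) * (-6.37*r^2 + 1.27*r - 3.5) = -5.3508*r^5 + 28.0756*r^4 + 11.8681*r^3 - 21.9277*r^2 + 17.6228*r - 17.99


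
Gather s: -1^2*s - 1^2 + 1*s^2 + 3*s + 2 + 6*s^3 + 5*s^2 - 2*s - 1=6*s^3 + 6*s^2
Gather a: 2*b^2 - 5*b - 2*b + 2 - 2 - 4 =2*b^2 - 7*b - 4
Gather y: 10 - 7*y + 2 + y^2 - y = y^2 - 8*y + 12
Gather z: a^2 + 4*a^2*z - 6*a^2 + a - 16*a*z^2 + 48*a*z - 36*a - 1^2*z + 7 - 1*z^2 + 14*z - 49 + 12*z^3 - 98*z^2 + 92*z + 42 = -5*a^2 - 35*a + 12*z^3 + z^2*(-16*a - 99) + z*(4*a^2 + 48*a + 105)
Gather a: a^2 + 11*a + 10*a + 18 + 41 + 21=a^2 + 21*a + 80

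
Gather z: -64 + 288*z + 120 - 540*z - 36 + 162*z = 20 - 90*z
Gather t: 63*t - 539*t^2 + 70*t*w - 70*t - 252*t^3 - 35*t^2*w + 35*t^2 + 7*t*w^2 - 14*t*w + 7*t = -252*t^3 + t^2*(-35*w - 504) + t*(7*w^2 + 56*w)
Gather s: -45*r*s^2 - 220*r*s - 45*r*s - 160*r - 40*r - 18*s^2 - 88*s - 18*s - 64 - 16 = -200*r + s^2*(-45*r - 18) + s*(-265*r - 106) - 80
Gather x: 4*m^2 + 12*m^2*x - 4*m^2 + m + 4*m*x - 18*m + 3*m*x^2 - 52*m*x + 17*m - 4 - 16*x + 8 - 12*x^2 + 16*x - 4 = x^2*(3*m - 12) + x*(12*m^2 - 48*m)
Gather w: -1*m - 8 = -m - 8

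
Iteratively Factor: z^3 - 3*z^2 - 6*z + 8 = (z - 4)*(z^2 + z - 2) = (z - 4)*(z + 2)*(z - 1)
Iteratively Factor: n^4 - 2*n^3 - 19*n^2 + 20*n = (n + 4)*(n^3 - 6*n^2 + 5*n) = (n - 5)*(n + 4)*(n^2 - n) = n*(n - 5)*(n + 4)*(n - 1)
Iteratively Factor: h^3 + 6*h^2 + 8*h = (h + 4)*(h^2 + 2*h) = (h + 2)*(h + 4)*(h)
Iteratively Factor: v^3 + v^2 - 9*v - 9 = (v - 3)*(v^2 + 4*v + 3) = (v - 3)*(v + 3)*(v + 1)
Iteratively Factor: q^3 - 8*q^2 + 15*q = (q - 3)*(q^2 - 5*q) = (q - 5)*(q - 3)*(q)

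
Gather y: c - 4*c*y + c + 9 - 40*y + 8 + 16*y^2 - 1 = 2*c + 16*y^2 + y*(-4*c - 40) + 16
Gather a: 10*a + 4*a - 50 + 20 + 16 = 14*a - 14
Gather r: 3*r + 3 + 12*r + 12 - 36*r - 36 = -21*r - 21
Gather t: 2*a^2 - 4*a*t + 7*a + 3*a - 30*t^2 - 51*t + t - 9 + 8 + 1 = 2*a^2 + 10*a - 30*t^2 + t*(-4*a - 50)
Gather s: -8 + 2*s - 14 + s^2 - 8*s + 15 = s^2 - 6*s - 7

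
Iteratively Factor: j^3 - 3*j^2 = (j)*(j^2 - 3*j) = j^2*(j - 3)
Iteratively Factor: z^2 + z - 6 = (z - 2)*(z + 3)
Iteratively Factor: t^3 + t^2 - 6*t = (t - 2)*(t^2 + 3*t) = t*(t - 2)*(t + 3)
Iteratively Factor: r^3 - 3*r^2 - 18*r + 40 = (r - 5)*(r^2 + 2*r - 8) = (r - 5)*(r - 2)*(r + 4)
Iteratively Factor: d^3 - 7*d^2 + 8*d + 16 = (d - 4)*(d^2 - 3*d - 4) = (d - 4)^2*(d + 1)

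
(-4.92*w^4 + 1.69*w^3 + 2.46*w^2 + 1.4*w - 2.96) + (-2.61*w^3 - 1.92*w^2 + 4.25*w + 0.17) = -4.92*w^4 - 0.92*w^3 + 0.54*w^2 + 5.65*w - 2.79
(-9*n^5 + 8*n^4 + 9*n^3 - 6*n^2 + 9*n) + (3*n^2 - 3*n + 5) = -9*n^5 + 8*n^4 + 9*n^3 - 3*n^2 + 6*n + 5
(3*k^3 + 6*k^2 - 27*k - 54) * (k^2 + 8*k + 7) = 3*k^5 + 30*k^4 + 42*k^3 - 228*k^2 - 621*k - 378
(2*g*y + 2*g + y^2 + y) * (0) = 0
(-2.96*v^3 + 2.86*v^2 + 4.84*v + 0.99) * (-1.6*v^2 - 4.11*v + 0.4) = 4.736*v^5 + 7.5896*v^4 - 20.6826*v^3 - 20.3324*v^2 - 2.1329*v + 0.396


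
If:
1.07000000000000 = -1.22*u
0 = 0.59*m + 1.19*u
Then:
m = 1.77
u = -0.88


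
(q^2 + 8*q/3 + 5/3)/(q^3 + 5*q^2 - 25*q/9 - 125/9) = 3*(q + 1)/(3*q^2 + 10*q - 25)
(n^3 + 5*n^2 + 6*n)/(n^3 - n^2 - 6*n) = (n + 3)/(n - 3)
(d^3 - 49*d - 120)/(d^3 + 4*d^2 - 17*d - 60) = (d - 8)/(d - 4)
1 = 1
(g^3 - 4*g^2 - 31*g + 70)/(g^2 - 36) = (g^3 - 4*g^2 - 31*g + 70)/(g^2 - 36)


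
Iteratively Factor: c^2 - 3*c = (c)*(c - 3)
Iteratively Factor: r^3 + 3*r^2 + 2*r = (r)*(r^2 + 3*r + 2) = r*(r + 1)*(r + 2)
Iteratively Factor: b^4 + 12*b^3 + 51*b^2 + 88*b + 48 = (b + 4)*(b^3 + 8*b^2 + 19*b + 12) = (b + 1)*(b + 4)*(b^2 + 7*b + 12) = (b + 1)*(b + 4)^2*(b + 3)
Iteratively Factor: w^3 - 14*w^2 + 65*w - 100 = (w - 5)*(w^2 - 9*w + 20) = (w - 5)^2*(w - 4)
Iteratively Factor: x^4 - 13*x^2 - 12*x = (x - 4)*(x^3 + 4*x^2 + 3*x) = (x - 4)*(x + 3)*(x^2 + x) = (x - 4)*(x + 1)*(x + 3)*(x)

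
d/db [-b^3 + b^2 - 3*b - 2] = -3*b^2 + 2*b - 3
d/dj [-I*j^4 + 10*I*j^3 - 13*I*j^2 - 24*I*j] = I*(-4*j^3 + 30*j^2 - 26*j - 24)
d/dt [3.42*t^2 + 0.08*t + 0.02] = 6.84*t + 0.08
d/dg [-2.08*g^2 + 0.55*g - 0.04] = 0.55 - 4.16*g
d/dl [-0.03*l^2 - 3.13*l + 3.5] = -0.06*l - 3.13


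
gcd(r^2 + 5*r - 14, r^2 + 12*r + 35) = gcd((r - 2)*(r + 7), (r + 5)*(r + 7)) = r + 7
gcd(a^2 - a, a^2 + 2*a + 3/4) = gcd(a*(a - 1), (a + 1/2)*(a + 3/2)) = 1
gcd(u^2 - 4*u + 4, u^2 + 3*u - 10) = u - 2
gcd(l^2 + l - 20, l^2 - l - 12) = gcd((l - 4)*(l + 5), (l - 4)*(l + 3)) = l - 4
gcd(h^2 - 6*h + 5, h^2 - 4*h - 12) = 1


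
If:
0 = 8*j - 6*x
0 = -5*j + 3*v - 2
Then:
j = 3*x/4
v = 5*x/4 + 2/3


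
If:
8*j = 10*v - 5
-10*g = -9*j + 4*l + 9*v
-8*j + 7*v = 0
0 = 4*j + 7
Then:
No Solution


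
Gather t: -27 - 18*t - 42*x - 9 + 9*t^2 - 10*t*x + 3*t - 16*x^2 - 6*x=9*t^2 + t*(-10*x - 15) - 16*x^2 - 48*x - 36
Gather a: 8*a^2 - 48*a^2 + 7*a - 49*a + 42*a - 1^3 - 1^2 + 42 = 40 - 40*a^2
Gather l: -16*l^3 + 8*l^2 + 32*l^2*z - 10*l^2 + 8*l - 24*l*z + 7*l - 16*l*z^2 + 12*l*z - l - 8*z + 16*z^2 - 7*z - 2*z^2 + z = -16*l^3 + l^2*(32*z - 2) + l*(-16*z^2 - 12*z + 14) + 14*z^2 - 14*z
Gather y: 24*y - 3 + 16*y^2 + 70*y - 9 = 16*y^2 + 94*y - 12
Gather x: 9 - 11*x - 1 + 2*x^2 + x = 2*x^2 - 10*x + 8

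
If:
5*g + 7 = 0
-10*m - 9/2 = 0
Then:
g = -7/5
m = -9/20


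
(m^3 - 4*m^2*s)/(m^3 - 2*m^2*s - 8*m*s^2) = m/(m + 2*s)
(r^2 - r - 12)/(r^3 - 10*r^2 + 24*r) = (r + 3)/(r*(r - 6))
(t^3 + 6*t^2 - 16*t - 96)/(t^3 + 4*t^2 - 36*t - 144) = (t - 4)/(t - 6)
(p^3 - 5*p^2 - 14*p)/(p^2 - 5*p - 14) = p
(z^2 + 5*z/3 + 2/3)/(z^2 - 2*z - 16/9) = 3*(z + 1)/(3*z - 8)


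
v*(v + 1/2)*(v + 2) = v^3 + 5*v^2/2 + v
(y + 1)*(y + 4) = y^2 + 5*y + 4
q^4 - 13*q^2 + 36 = (q - 3)*(q - 2)*(q + 2)*(q + 3)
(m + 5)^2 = m^2 + 10*m + 25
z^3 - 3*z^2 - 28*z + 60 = (z - 6)*(z - 2)*(z + 5)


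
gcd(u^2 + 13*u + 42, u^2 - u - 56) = u + 7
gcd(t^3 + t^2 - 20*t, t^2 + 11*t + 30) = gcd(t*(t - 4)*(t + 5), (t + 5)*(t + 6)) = t + 5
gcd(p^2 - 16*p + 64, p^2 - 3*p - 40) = p - 8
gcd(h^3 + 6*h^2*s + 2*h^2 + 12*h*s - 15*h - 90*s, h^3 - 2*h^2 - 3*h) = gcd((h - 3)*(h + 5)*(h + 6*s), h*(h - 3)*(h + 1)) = h - 3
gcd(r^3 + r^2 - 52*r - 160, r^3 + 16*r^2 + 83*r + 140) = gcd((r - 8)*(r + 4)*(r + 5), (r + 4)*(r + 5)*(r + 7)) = r^2 + 9*r + 20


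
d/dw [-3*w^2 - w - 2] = -6*w - 1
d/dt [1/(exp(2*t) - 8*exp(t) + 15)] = 2*(4 - exp(t))*exp(t)/(exp(2*t) - 8*exp(t) + 15)^2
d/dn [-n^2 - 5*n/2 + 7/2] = -2*n - 5/2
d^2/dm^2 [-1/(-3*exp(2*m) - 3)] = 4*(exp(2*m) - 1)*exp(2*m)/(3*(exp(2*m) + 1)^3)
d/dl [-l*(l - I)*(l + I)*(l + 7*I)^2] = -5*l^4 - 56*I*l^3 + 144*l^2 - 28*I*l + 49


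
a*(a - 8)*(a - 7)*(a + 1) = a^4 - 14*a^3 + 41*a^2 + 56*a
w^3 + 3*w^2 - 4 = (w - 1)*(w + 2)^2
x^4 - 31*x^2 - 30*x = x*(x - 6)*(x + 1)*(x + 5)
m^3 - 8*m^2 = m^2*(m - 8)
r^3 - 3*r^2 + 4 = (r - 2)^2*(r + 1)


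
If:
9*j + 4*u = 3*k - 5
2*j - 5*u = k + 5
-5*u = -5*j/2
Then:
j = -8/5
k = -21/5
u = -4/5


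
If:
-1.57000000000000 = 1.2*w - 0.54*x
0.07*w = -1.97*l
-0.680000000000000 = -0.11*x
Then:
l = -0.05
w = 1.47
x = 6.18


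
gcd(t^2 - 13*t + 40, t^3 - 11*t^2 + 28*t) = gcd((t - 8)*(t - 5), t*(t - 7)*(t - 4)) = 1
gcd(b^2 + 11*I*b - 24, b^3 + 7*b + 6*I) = 1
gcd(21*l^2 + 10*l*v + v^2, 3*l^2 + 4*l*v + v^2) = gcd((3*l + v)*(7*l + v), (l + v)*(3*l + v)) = 3*l + v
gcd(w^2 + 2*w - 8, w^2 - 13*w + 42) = 1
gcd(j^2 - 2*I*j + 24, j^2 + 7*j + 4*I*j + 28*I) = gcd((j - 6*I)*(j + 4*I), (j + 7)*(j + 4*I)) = j + 4*I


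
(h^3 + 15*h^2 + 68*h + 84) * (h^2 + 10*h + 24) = h^5 + 25*h^4 + 242*h^3 + 1124*h^2 + 2472*h + 2016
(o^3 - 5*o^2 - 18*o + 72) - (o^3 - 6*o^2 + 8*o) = o^2 - 26*o + 72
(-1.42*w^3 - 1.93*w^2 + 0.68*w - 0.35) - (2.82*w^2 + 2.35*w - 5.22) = -1.42*w^3 - 4.75*w^2 - 1.67*w + 4.87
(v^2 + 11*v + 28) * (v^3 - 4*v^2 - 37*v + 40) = v^5 + 7*v^4 - 53*v^3 - 479*v^2 - 596*v + 1120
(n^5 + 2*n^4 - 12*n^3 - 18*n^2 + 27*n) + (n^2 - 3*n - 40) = n^5 + 2*n^4 - 12*n^3 - 17*n^2 + 24*n - 40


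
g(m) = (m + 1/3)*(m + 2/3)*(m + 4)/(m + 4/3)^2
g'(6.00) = 1.06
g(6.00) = 7.85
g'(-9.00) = 1.07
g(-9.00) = -6.14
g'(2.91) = 1.16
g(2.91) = 4.45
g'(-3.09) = 2.88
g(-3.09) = 1.97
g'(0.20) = 1.62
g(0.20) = 0.83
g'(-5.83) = 1.23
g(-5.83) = -2.57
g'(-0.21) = 1.49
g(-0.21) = 0.17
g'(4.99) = 1.08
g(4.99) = 6.77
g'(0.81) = 1.46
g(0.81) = 1.77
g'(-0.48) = 0.47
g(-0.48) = -0.13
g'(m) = (m + 1/3)*(m + 2/3)/(m + 4/3)^2 - 2*(m + 1/3)*(m + 2/3)*(m + 4)/(m + 4/3)^3 + (m + 1/3)*(m + 4)/(m + 4/3)^2 + (m + 2/3)*(m + 4)/(m + 4/3)^2 = (27*m^3 + 108*m^2 + 246*m + 104)/(27*m^3 + 108*m^2 + 144*m + 64)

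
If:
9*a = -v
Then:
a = -v/9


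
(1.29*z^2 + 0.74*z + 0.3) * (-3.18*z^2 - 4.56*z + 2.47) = -4.1022*z^4 - 8.2356*z^3 - 1.1421*z^2 + 0.4598*z + 0.741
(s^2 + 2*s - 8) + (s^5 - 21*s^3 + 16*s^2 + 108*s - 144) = s^5 - 21*s^3 + 17*s^2 + 110*s - 152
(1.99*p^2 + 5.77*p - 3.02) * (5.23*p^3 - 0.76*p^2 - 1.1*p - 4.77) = 10.4077*p^5 + 28.6647*p^4 - 22.3688*p^3 - 13.5441*p^2 - 24.2009*p + 14.4054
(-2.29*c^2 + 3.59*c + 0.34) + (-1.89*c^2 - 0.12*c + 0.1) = -4.18*c^2 + 3.47*c + 0.44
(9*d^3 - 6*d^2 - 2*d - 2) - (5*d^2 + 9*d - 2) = 9*d^3 - 11*d^2 - 11*d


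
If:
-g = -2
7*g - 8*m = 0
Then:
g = 2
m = 7/4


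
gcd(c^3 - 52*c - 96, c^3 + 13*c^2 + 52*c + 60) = c^2 + 8*c + 12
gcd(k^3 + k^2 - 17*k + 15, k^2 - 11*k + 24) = k - 3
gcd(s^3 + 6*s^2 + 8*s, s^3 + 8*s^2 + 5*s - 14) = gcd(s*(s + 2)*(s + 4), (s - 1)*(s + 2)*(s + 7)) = s + 2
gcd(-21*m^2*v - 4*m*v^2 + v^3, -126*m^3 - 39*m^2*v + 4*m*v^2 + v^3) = 3*m + v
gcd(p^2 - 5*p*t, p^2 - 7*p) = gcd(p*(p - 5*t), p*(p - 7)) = p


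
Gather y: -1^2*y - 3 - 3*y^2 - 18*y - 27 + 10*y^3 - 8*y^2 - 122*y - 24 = 10*y^3 - 11*y^2 - 141*y - 54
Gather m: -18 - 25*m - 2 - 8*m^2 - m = -8*m^2 - 26*m - 20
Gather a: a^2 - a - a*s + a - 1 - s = a^2 - a*s - s - 1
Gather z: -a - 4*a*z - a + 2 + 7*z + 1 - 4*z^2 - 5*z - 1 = -2*a - 4*z^2 + z*(2 - 4*a) + 2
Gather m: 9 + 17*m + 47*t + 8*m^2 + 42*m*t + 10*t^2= 8*m^2 + m*(42*t + 17) + 10*t^2 + 47*t + 9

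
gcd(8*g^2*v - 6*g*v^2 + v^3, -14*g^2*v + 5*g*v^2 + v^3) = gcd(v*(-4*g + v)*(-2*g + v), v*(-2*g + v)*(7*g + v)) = -2*g*v + v^2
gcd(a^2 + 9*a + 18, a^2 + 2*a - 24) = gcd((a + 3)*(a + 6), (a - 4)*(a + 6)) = a + 6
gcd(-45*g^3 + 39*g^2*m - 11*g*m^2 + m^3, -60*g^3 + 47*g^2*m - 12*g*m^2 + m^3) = 15*g^2 - 8*g*m + m^2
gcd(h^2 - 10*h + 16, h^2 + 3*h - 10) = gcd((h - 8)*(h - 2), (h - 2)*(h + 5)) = h - 2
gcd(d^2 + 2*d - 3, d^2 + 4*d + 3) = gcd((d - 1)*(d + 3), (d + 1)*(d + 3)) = d + 3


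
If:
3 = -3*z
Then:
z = -1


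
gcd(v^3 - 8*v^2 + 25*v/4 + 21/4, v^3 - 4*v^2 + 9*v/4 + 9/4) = v^2 - v - 3/4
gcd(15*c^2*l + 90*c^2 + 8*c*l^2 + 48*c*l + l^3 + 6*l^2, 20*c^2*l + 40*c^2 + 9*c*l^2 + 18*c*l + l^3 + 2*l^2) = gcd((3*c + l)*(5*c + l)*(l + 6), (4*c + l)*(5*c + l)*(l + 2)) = 5*c + l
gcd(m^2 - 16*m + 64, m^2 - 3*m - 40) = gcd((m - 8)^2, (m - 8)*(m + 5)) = m - 8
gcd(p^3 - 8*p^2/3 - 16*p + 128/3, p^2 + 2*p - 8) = p + 4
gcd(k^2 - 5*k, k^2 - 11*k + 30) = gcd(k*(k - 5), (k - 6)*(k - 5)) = k - 5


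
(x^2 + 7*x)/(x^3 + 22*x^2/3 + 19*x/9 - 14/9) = 9*x/(9*x^2 + 3*x - 2)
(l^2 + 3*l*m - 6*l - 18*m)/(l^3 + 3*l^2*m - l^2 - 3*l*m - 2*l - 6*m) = (l - 6)/(l^2 - l - 2)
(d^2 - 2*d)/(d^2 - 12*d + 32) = d*(d - 2)/(d^2 - 12*d + 32)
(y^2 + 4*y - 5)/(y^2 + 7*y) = (y^2 + 4*y - 5)/(y*(y + 7))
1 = 1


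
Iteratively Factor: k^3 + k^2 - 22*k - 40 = (k + 4)*(k^2 - 3*k - 10) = (k - 5)*(k + 4)*(k + 2)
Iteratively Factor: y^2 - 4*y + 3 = (y - 3)*(y - 1)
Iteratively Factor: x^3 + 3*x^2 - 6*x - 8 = (x + 1)*(x^2 + 2*x - 8) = (x + 1)*(x + 4)*(x - 2)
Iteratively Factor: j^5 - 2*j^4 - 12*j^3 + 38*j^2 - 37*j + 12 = (j - 1)*(j^4 - j^3 - 13*j^2 + 25*j - 12) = (j - 1)^2*(j^3 - 13*j + 12) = (j - 1)^3*(j^2 + j - 12) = (j - 3)*(j - 1)^3*(j + 4)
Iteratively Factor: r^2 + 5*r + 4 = (r + 4)*(r + 1)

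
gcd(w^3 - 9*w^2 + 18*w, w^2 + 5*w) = w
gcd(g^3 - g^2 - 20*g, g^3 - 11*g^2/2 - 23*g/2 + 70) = g - 5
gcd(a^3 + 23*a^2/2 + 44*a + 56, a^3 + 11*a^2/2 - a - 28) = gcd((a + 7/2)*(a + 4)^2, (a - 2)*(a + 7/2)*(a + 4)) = a^2 + 15*a/2 + 14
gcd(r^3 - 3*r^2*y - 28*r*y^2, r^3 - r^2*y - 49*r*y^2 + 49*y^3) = -r + 7*y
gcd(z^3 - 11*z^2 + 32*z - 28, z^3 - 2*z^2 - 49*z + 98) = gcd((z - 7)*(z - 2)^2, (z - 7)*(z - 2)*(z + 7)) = z^2 - 9*z + 14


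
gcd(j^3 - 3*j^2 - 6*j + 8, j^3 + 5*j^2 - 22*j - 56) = j^2 - 2*j - 8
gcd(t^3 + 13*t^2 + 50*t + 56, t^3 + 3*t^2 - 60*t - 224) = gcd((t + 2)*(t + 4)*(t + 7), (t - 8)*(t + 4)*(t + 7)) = t^2 + 11*t + 28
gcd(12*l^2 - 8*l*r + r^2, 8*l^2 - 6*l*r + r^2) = -2*l + r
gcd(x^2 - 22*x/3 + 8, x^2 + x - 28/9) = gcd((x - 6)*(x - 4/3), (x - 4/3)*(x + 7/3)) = x - 4/3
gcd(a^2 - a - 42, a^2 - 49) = a - 7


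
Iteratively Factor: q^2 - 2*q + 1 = (q - 1)*(q - 1)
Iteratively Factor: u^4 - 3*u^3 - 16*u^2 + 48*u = (u - 4)*(u^3 + u^2 - 12*u) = (u - 4)*(u + 4)*(u^2 - 3*u) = u*(u - 4)*(u + 4)*(u - 3)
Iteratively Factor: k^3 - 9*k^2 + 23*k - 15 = (k - 3)*(k^2 - 6*k + 5) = (k - 3)*(k - 1)*(k - 5)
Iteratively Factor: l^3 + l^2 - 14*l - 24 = (l + 3)*(l^2 - 2*l - 8) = (l + 2)*(l + 3)*(l - 4)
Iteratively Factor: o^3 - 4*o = (o - 2)*(o^2 + 2*o) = o*(o - 2)*(o + 2)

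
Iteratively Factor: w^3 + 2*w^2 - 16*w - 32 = (w + 2)*(w^2 - 16) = (w + 2)*(w + 4)*(w - 4)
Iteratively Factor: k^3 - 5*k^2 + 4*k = (k - 1)*(k^2 - 4*k) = k*(k - 1)*(k - 4)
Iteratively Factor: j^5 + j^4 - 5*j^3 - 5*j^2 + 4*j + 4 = (j - 1)*(j^4 + 2*j^3 - 3*j^2 - 8*j - 4) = (j - 2)*(j - 1)*(j^3 + 4*j^2 + 5*j + 2) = (j - 2)*(j - 1)*(j + 1)*(j^2 + 3*j + 2) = (j - 2)*(j - 1)*(j + 1)^2*(j + 2)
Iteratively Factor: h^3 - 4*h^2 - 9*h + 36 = (h + 3)*(h^2 - 7*h + 12) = (h - 3)*(h + 3)*(h - 4)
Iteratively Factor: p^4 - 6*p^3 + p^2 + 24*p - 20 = (p - 1)*(p^3 - 5*p^2 - 4*p + 20) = (p - 5)*(p - 1)*(p^2 - 4) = (p - 5)*(p - 2)*(p - 1)*(p + 2)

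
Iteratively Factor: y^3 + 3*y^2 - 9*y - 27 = (y + 3)*(y^2 - 9) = (y + 3)^2*(y - 3)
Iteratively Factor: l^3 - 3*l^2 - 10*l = (l + 2)*(l^2 - 5*l) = (l - 5)*(l + 2)*(l)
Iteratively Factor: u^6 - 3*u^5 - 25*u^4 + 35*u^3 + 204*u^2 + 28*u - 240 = (u - 1)*(u^5 - 2*u^4 - 27*u^3 + 8*u^2 + 212*u + 240) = (u - 1)*(u + 2)*(u^4 - 4*u^3 - 19*u^2 + 46*u + 120) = (u - 5)*(u - 1)*(u + 2)*(u^3 + u^2 - 14*u - 24) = (u - 5)*(u - 4)*(u - 1)*(u + 2)*(u^2 + 5*u + 6) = (u - 5)*(u - 4)*(u - 1)*(u + 2)^2*(u + 3)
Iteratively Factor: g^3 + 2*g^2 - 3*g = (g - 1)*(g^2 + 3*g) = g*(g - 1)*(g + 3)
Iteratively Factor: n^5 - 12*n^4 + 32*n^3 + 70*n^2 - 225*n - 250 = (n + 2)*(n^4 - 14*n^3 + 60*n^2 - 50*n - 125) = (n + 1)*(n + 2)*(n^3 - 15*n^2 + 75*n - 125) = (n - 5)*(n + 1)*(n + 2)*(n^2 - 10*n + 25) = (n - 5)^2*(n + 1)*(n + 2)*(n - 5)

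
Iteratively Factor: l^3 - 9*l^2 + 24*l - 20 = (l - 5)*(l^2 - 4*l + 4) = (l - 5)*(l - 2)*(l - 2)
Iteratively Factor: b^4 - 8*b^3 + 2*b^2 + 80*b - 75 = (b - 5)*(b^3 - 3*b^2 - 13*b + 15) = (b - 5)*(b - 1)*(b^2 - 2*b - 15) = (b - 5)*(b - 1)*(b + 3)*(b - 5)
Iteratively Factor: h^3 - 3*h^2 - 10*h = (h)*(h^2 - 3*h - 10) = h*(h + 2)*(h - 5)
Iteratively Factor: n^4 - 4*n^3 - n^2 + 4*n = (n - 4)*(n^3 - n) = (n - 4)*(n - 1)*(n^2 + n) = n*(n - 4)*(n - 1)*(n + 1)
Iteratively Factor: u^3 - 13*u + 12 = (u - 3)*(u^2 + 3*u - 4) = (u - 3)*(u - 1)*(u + 4)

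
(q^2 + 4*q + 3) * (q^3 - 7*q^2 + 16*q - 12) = q^5 - 3*q^4 - 9*q^3 + 31*q^2 - 36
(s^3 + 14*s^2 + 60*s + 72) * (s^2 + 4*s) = s^5 + 18*s^4 + 116*s^3 + 312*s^2 + 288*s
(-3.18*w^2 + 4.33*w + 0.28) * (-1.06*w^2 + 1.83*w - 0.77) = 3.3708*w^4 - 10.4092*w^3 + 10.0757*w^2 - 2.8217*w - 0.2156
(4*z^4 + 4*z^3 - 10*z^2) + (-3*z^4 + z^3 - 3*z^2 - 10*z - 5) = z^4 + 5*z^3 - 13*z^2 - 10*z - 5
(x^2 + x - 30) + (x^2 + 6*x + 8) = 2*x^2 + 7*x - 22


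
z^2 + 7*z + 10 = (z + 2)*(z + 5)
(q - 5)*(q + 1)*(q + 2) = q^3 - 2*q^2 - 13*q - 10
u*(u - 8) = u^2 - 8*u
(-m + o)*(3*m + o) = -3*m^2 + 2*m*o + o^2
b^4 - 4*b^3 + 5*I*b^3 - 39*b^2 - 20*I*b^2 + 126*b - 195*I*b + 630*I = (b - 7)*(b - 3)*(b + 6)*(b + 5*I)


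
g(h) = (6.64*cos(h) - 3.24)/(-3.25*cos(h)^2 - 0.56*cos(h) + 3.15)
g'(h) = (-6.5*sin(h)*cos(h) - 0.56*sin(h))*(6.64*cos(h) - 3.24)/(-3.25*cos(h)^2 - 0.56*cos(h) + 3.15)^2 - 6.64*sin(h)/(-3.25*cos(h)^2 - 0.56*cos(h) + 3.15) = (-21.58*cos(h)^2 + 21.06*cos(h) - 19.1016)*sin(h)/(10.5625*cos(h)^4 + 3.64*cos(h)^3 - 20.1614*cos(h)^2 - 3.528*cos(h) + 9.9225)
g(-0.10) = -5.39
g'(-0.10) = 4.99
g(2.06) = -2.36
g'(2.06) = -4.10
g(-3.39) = -15.14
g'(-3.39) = -35.97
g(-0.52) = 11.66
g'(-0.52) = 181.18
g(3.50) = -11.47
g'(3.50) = 29.81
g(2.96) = -17.55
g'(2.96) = -35.36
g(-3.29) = -18.68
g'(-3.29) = -32.76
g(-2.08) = -2.44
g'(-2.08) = 4.29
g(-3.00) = -18.90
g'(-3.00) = 32.00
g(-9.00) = -9.65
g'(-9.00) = 25.02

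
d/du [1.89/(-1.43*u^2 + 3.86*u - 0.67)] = (5.4054*u - 7.2954)/(1.43*u^2 - 3.86*u + 0.67)^2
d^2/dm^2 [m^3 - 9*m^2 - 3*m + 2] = 6*m - 18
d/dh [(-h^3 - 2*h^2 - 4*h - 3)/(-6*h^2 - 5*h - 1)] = (6*h^4 + 10*h^3 - 11*h^2 - 32*h - 11)/(36*h^4 + 60*h^3 + 37*h^2 + 10*h + 1)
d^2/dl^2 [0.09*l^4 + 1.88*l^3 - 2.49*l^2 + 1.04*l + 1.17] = 1.08*l^2 + 11.28*l - 4.98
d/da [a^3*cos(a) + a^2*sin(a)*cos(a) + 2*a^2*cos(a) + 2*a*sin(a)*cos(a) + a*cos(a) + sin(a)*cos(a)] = -a^3*sin(a) - 2*a^2*sin(a) + 3*a^2*cos(a) + a^2*cos(2*a) - a*sin(a) + sqrt(2)*a*sin(2*a + pi/4) + 4*a*cos(a) + a*cos(2*a) + sqrt(2)*sin(2*a + pi/4) + cos(a)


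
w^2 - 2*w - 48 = (w - 8)*(w + 6)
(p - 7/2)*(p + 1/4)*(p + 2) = p^3 - 5*p^2/4 - 59*p/8 - 7/4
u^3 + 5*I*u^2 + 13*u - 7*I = (u - I)^2*(u + 7*I)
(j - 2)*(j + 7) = j^2 + 5*j - 14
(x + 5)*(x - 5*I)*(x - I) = x^3 + 5*x^2 - 6*I*x^2 - 5*x - 30*I*x - 25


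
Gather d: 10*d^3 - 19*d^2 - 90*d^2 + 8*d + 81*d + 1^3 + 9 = 10*d^3 - 109*d^2 + 89*d + 10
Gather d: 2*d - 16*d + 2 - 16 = -14*d - 14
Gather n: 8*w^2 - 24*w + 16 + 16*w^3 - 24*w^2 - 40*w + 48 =16*w^3 - 16*w^2 - 64*w + 64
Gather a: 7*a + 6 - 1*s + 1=7*a - s + 7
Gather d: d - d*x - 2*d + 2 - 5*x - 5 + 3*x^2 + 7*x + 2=d*(-x - 1) + 3*x^2 + 2*x - 1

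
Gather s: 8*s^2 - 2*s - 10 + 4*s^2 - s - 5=12*s^2 - 3*s - 15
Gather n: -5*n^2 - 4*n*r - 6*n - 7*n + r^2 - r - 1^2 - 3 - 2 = -5*n^2 + n*(-4*r - 13) + r^2 - r - 6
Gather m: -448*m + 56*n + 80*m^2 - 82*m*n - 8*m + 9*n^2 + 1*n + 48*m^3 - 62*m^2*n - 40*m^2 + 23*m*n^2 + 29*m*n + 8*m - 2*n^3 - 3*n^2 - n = 48*m^3 + m^2*(40 - 62*n) + m*(23*n^2 - 53*n - 448) - 2*n^3 + 6*n^2 + 56*n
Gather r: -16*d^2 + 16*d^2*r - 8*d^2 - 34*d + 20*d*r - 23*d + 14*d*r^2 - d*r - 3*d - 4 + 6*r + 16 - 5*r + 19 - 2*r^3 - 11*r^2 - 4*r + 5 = -24*d^2 - 60*d - 2*r^3 + r^2*(14*d - 11) + r*(16*d^2 + 19*d - 3) + 36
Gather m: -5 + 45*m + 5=45*m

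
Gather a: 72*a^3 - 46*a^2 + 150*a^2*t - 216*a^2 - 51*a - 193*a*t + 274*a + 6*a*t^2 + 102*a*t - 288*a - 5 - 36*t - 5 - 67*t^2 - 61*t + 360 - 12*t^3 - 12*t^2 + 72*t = 72*a^3 + a^2*(150*t - 262) + a*(6*t^2 - 91*t - 65) - 12*t^3 - 79*t^2 - 25*t + 350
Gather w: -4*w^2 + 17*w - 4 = -4*w^2 + 17*w - 4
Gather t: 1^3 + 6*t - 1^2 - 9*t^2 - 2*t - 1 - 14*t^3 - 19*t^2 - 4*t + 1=-14*t^3 - 28*t^2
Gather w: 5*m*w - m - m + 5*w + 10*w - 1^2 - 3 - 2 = -2*m + w*(5*m + 15) - 6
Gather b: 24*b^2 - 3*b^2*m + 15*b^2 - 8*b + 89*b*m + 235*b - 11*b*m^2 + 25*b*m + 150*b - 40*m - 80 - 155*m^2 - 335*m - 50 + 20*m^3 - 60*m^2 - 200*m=b^2*(39 - 3*m) + b*(-11*m^2 + 114*m + 377) + 20*m^3 - 215*m^2 - 575*m - 130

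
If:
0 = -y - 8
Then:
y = -8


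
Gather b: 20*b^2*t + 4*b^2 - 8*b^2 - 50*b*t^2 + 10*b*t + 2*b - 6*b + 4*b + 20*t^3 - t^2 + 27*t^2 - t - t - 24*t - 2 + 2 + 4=b^2*(20*t - 4) + b*(-50*t^2 + 10*t) + 20*t^3 + 26*t^2 - 26*t + 4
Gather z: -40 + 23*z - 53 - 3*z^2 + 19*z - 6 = -3*z^2 + 42*z - 99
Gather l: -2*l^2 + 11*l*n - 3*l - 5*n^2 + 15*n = -2*l^2 + l*(11*n - 3) - 5*n^2 + 15*n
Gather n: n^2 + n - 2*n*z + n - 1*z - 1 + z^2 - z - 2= n^2 + n*(2 - 2*z) + z^2 - 2*z - 3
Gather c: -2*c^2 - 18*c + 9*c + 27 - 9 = -2*c^2 - 9*c + 18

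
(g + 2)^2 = g^2 + 4*g + 4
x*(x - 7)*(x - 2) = x^3 - 9*x^2 + 14*x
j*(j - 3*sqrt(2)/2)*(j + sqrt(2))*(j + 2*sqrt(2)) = j^4 + 3*sqrt(2)*j^3/2 - 5*j^2 - 6*sqrt(2)*j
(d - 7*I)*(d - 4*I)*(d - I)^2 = d^4 - 13*I*d^3 - 51*d^2 + 67*I*d + 28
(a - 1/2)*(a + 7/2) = a^2 + 3*a - 7/4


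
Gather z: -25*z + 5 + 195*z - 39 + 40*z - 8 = 210*z - 42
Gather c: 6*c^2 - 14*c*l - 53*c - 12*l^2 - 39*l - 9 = 6*c^2 + c*(-14*l - 53) - 12*l^2 - 39*l - 9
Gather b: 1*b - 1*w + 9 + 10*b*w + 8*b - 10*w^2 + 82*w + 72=b*(10*w + 9) - 10*w^2 + 81*w + 81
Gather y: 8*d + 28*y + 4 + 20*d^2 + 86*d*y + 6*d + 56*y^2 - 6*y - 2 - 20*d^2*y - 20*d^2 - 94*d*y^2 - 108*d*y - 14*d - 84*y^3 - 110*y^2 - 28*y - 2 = -84*y^3 + y^2*(-94*d - 54) + y*(-20*d^2 - 22*d - 6)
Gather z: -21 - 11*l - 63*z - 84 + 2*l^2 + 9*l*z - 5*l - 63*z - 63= 2*l^2 - 16*l + z*(9*l - 126) - 168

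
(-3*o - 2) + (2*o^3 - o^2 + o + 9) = 2*o^3 - o^2 - 2*o + 7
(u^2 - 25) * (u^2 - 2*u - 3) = u^4 - 2*u^3 - 28*u^2 + 50*u + 75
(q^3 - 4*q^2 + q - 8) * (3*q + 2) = 3*q^4 - 10*q^3 - 5*q^2 - 22*q - 16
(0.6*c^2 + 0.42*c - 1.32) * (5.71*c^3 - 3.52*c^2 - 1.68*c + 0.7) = 3.426*c^5 + 0.2862*c^4 - 10.0236*c^3 + 4.3608*c^2 + 2.5116*c - 0.924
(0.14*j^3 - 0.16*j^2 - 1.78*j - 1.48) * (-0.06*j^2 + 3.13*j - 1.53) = -0.0084*j^5 + 0.4478*j^4 - 0.6082*j^3 - 5.2378*j^2 - 1.909*j + 2.2644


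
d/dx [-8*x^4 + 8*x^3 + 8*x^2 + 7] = 8*x*(-4*x^2 + 3*x + 2)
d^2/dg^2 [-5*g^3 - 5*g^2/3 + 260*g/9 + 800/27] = -30*g - 10/3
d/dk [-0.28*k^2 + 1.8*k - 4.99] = 1.8 - 0.56*k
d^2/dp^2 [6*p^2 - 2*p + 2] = 12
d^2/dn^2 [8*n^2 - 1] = 16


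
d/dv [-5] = 0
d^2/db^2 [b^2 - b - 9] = 2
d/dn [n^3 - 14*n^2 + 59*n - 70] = 3*n^2 - 28*n + 59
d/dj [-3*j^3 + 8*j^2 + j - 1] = -9*j^2 + 16*j + 1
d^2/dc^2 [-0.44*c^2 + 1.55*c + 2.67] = -0.880000000000000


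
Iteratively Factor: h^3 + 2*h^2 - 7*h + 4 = (h + 4)*(h^2 - 2*h + 1) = (h - 1)*(h + 4)*(h - 1)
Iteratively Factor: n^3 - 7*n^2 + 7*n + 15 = (n - 5)*(n^2 - 2*n - 3) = (n - 5)*(n - 3)*(n + 1)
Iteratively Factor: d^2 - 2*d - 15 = (d - 5)*(d + 3)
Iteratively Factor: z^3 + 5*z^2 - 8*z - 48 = (z - 3)*(z^2 + 8*z + 16) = (z - 3)*(z + 4)*(z + 4)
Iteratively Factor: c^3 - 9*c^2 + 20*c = (c - 5)*(c^2 - 4*c) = (c - 5)*(c - 4)*(c)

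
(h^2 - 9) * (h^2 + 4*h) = h^4 + 4*h^3 - 9*h^2 - 36*h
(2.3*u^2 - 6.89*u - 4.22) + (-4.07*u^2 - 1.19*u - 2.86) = -1.77*u^2 - 8.08*u - 7.08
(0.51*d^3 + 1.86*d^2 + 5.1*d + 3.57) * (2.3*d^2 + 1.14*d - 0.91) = 1.173*d^5 + 4.8594*d^4 + 13.3863*d^3 + 12.3324*d^2 - 0.5712*d - 3.2487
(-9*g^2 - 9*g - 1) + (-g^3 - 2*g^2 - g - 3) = -g^3 - 11*g^2 - 10*g - 4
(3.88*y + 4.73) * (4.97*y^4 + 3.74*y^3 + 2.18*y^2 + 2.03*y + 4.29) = 19.2836*y^5 + 38.0193*y^4 + 26.1486*y^3 + 18.1878*y^2 + 26.2471*y + 20.2917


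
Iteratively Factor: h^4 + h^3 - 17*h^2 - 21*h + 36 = (h + 3)*(h^3 - 2*h^2 - 11*h + 12) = (h + 3)^2*(h^2 - 5*h + 4) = (h - 4)*(h + 3)^2*(h - 1)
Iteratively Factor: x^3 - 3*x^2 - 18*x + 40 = (x + 4)*(x^2 - 7*x + 10) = (x - 5)*(x + 4)*(x - 2)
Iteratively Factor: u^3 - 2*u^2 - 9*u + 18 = (u - 2)*(u^2 - 9) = (u - 3)*(u - 2)*(u + 3)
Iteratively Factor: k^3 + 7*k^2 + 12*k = (k + 4)*(k^2 + 3*k) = k*(k + 4)*(k + 3)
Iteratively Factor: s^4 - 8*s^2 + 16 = (s - 2)*(s^3 + 2*s^2 - 4*s - 8) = (s - 2)^2*(s^2 + 4*s + 4) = (s - 2)^2*(s + 2)*(s + 2)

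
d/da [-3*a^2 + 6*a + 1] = 6 - 6*a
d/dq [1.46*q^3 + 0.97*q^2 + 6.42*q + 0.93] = 4.38*q^2 + 1.94*q + 6.42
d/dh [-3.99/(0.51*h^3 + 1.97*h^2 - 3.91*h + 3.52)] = (6.1047*h^2 + 15.7206*h - 15.6009)/(0.51*h^3 + 1.97*h^2 - 3.91*h + 3.52)^2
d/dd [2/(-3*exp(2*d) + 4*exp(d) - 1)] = (12*exp(d) - 8)*exp(d)/(3*exp(2*d) - 4*exp(d) + 1)^2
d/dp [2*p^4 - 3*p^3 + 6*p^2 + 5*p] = 8*p^3 - 9*p^2 + 12*p + 5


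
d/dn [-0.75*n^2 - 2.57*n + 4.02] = -1.5*n - 2.57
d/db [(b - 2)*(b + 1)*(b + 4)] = 3*b^2 + 6*b - 6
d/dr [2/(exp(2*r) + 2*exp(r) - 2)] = -4*(exp(r) + 1)*exp(r)/(exp(2*r) + 2*exp(r) - 2)^2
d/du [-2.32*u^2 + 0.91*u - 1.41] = 0.91 - 4.64*u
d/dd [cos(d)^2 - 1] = -sin(2*d)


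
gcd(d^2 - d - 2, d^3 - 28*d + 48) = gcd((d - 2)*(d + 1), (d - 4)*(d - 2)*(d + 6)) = d - 2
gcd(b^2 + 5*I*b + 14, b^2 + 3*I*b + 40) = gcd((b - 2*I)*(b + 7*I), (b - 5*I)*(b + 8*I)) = 1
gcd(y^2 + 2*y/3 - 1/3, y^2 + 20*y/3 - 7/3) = y - 1/3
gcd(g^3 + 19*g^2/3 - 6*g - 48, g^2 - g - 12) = g + 3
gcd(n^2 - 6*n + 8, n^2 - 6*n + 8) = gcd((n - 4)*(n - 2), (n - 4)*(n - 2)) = n^2 - 6*n + 8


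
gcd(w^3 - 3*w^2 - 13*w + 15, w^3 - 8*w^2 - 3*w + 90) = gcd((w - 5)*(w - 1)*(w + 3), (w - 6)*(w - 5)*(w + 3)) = w^2 - 2*w - 15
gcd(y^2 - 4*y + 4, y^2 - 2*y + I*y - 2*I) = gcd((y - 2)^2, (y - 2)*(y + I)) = y - 2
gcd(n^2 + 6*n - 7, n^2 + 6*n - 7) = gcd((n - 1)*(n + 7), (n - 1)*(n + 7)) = n^2 + 6*n - 7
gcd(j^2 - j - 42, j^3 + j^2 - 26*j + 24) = j + 6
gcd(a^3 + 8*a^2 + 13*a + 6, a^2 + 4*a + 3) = a + 1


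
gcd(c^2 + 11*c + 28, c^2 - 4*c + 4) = 1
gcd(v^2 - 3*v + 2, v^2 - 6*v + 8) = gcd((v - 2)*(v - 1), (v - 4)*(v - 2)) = v - 2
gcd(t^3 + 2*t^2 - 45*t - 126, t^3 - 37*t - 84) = t^2 - 4*t - 21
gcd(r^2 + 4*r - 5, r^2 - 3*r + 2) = r - 1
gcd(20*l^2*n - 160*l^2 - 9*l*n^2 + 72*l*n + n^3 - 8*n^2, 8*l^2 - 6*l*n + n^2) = 4*l - n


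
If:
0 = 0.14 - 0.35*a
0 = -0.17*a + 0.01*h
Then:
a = 0.40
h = 6.80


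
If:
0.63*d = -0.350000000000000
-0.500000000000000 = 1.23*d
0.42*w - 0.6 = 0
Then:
No Solution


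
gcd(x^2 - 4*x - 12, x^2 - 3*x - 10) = x + 2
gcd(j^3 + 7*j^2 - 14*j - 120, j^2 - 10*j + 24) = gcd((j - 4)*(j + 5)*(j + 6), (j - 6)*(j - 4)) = j - 4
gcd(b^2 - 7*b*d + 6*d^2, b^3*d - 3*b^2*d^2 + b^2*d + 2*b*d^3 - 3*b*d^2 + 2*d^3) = b - d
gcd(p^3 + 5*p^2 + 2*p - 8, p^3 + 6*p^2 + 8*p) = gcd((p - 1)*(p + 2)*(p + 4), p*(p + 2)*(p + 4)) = p^2 + 6*p + 8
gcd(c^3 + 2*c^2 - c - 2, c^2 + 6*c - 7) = c - 1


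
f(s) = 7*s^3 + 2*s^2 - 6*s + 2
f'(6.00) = 774.00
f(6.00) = 1550.00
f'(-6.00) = 726.00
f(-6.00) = -1402.00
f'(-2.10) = 78.21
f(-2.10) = -41.41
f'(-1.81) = 55.56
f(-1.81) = -22.10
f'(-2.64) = 129.80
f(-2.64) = -97.02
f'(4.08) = 359.89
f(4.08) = 486.23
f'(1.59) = 53.45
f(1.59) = 25.65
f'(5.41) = 630.27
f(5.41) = 1136.46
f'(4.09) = 361.65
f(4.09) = 489.84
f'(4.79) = 494.99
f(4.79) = 788.46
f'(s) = 21*s^2 + 4*s - 6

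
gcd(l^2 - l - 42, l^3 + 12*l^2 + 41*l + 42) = 1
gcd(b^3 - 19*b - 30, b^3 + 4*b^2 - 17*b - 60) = b + 3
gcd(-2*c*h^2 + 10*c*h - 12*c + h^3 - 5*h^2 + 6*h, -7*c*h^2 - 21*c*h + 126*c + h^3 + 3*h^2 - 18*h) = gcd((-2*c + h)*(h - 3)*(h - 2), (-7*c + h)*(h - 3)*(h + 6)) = h - 3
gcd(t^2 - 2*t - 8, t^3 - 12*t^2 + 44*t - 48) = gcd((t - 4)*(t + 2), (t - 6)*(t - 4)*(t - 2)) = t - 4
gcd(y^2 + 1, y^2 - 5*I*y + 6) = y + I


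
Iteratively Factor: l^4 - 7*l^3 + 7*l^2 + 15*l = (l - 3)*(l^3 - 4*l^2 - 5*l) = (l - 3)*(l + 1)*(l^2 - 5*l) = (l - 5)*(l - 3)*(l + 1)*(l)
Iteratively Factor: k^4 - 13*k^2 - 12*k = (k - 4)*(k^3 + 4*k^2 + 3*k) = (k - 4)*(k + 3)*(k^2 + k) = k*(k - 4)*(k + 3)*(k + 1)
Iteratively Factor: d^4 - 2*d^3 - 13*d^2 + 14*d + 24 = (d + 3)*(d^3 - 5*d^2 + 2*d + 8) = (d - 4)*(d + 3)*(d^2 - d - 2) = (d - 4)*(d - 2)*(d + 3)*(d + 1)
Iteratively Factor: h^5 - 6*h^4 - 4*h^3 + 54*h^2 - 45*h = (h + 3)*(h^4 - 9*h^3 + 23*h^2 - 15*h) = (h - 3)*(h + 3)*(h^3 - 6*h^2 + 5*h) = (h - 3)*(h - 1)*(h + 3)*(h^2 - 5*h) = h*(h - 3)*(h - 1)*(h + 3)*(h - 5)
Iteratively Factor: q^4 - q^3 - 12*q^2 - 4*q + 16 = (q + 2)*(q^3 - 3*q^2 - 6*q + 8) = (q + 2)^2*(q^2 - 5*q + 4) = (q - 4)*(q + 2)^2*(q - 1)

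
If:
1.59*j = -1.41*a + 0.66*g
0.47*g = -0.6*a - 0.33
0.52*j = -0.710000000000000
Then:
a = 0.76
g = -1.67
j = -1.37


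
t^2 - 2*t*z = t*(t - 2*z)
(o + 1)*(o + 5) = o^2 + 6*o + 5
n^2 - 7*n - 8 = (n - 8)*(n + 1)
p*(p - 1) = p^2 - p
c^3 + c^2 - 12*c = c*(c - 3)*(c + 4)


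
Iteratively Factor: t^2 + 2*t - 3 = (t + 3)*(t - 1)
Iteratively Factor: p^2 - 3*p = (p - 3)*(p)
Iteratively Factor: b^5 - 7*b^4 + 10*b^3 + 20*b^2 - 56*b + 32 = (b - 2)*(b^4 - 5*b^3 + 20*b - 16) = (b - 4)*(b - 2)*(b^3 - b^2 - 4*b + 4) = (b - 4)*(b - 2)*(b + 2)*(b^2 - 3*b + 2) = (b - 4)*(b - 2)^2*(b + 2)*(b - 1)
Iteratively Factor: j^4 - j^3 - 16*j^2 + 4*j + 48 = (j - 4)*(j^3 + 3*j^2 - 4*j - 12) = (j - 4)*(j - 2)*(j^2 + 5*j + 6) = (j - 4)*(j - 2)*(j + 2)*(j + 3)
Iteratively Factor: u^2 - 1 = (u - 1)*(u + 1)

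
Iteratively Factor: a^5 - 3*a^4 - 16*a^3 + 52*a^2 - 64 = (a - 2)*(a^4 - a^3 - 18*a^2 + 16*a + 32) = (a - 2)*(a + 1)*(a^3 - 2*a^2 - 16*a + 32) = (a - 4)*(a - 2)*(a + 1)*(a^2 + 2*a - 8) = (a - 4)*(a - 2)*(a + 1)*(a + 4)*(a - 2)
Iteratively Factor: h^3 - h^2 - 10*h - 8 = (h - 4)*(h^2 + 3*h + 2) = (h - 4)*(h + 1)*(h + 2)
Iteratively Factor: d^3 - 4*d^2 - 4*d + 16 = (d + 2)*(d^2 - 6*d + 8) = (d - 2)*(d + 2)*(d - 4)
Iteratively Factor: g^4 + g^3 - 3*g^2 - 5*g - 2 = (g + 1)*(g^3 - 3*g - 2) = (g + 1)^2*(g^2 - g - 2) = (g + 1)^3*(g - 2)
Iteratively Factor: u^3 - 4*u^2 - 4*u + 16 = (u + 2)*(u^2 - 6*u + 8) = (u - 4)*(u + 2)*(u - 2)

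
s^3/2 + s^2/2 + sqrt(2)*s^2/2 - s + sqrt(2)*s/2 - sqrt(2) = (s/2 + sqrt(2)/2)*(s - 1)*(s + 2)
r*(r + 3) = r^2 + 3*r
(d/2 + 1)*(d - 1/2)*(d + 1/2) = d^3/2 + d^2 - d/8 - 1/4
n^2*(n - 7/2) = n^3 - 7*n^2/2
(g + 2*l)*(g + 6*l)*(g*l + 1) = g^3*l + 8*g^2*l^2 + g^2 + 12*g*l^3 + 8*g*l + 12*l^2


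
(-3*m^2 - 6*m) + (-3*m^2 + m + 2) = -6*m^2 - 5*m + 2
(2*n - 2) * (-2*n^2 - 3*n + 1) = -4*n^3 - 2*n^2 + 8*n - 2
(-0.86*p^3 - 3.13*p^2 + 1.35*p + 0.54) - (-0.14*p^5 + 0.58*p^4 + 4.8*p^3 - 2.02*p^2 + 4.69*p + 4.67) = 0.14*p^5 - 0.58*p^4 - 5.66*p^3 - 1.11*p^2 - 3.34*p - 4.13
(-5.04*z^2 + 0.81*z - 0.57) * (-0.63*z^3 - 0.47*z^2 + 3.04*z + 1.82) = 3.1752*z^5 + 1.8585*z^4 - 15.3432*z^3 - 6.4425*z^2 - 0.2586*z - 1.0374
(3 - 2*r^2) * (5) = 15 - 10*r^2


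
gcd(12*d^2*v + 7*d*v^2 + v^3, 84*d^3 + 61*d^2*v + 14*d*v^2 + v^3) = 12*d^2 + 7*d*v + v^2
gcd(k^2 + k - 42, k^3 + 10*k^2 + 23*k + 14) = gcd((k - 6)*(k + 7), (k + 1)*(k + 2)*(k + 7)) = k + 7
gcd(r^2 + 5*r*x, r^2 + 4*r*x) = r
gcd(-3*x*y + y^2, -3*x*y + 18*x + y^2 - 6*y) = 3*x - y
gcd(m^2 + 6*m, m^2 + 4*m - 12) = m + 6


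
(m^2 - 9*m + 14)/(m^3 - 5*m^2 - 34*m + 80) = (m - 7)/(m^2 - 3*m - 40)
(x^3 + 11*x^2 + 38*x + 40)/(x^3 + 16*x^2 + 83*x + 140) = (x + 2)/(x + 7)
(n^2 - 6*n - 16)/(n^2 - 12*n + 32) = (n + 2)/(n - 4)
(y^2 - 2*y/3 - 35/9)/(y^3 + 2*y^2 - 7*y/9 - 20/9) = (3*y - 7)/(3*y^2 + y - 4)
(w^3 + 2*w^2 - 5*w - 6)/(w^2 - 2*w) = w + 4 + 3/w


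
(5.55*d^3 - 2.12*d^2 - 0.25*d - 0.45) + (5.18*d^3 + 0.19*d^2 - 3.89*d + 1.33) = 10.73*d^3 - 1.93*d^2 - 4.14*d + 0.88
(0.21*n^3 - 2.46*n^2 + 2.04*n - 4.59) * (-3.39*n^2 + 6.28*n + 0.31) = -0.7119*n^5 + 9.6582*n^4 - 22.2993*n^3 + 27.6087*n^2 - 28.1928*n - 1.4229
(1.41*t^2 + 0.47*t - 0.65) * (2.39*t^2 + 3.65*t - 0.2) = 3.3699*t^4 + 6.2698*t^3 - 0.12*t^2 - 2.4665*t + 0.13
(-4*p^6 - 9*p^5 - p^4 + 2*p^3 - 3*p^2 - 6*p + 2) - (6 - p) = -4*p^6 - 9*p^5 - p^4 + 2*p^3 - 3*p^2 - 5*p - 4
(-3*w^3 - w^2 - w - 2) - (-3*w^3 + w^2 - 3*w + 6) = -2*w^2 + 2*w - 8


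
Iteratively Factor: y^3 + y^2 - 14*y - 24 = (y + 3)*(y^2 - 2*y - 8) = (y - 4)*(y + 3)*(y + 2)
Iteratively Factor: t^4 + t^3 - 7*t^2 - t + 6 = (t - 2)*(t^3 + 3*t^2 - t - 3) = (t - 2)*(t + 1)*(t^2 + 2*t - 3) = (t - 2)*(t - 1)*(t + 1)*(t + 3)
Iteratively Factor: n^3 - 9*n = (n)*(n^2 - 9) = n*(n + 3)*(n - 3)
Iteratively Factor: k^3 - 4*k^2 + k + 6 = (k - 2)*(k^2 - 2*k - 3) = (k - 2)*(k + 1)*(k - 3)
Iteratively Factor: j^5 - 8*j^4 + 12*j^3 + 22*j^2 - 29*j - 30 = (j - 2)*(j^4 - 6*j^3 + 22*j + 15) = (j - 2)*(j + 1)*(j^3 - 7*j^2 + 7*j + 15) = (j - 2)*(j + 1)^2*(j^2 - 8*j + 15) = (j - 3)*(j - 2)*(j + 1)^2*(j - 5)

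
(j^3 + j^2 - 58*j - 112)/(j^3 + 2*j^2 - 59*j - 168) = (j + 2)/(j + 3)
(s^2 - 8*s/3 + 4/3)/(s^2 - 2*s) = (s - 2/3)/s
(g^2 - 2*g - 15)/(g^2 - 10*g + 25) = (g + 3)/(g - 5)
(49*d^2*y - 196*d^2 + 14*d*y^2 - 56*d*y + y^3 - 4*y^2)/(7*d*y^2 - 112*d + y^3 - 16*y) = (7*d + y)/(y + 4)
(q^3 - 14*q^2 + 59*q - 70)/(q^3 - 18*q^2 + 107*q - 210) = (q - 2)/(q - 6)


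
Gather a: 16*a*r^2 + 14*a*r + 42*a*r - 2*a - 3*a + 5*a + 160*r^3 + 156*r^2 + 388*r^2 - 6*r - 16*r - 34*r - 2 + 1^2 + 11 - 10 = a*(16*r^2 + 56*r) + 160*r^3 + 544*r^2 - 56*r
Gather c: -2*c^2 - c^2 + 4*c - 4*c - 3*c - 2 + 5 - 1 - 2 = -3*c^2 - 3*c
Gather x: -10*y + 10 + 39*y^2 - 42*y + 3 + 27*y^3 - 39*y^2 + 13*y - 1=27*y^3 - 39*y + 12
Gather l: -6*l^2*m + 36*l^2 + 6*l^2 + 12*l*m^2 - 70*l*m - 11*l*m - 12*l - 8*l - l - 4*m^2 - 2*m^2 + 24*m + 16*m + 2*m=l^2*(42 - 6*m) + l*(12*m^2 - 81*m - 21) - 6*m^2 + 42*m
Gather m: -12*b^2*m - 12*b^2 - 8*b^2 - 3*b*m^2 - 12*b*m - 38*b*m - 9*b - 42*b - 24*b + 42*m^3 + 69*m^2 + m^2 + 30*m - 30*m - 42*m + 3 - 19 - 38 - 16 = -20*b^2 - 75*b + 42*m^3 + m^2*(70 - 3*b) + m*(-12*b^2 - 50*b - 42) - 70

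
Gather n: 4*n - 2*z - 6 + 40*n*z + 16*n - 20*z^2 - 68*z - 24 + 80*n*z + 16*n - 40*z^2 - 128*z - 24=n*(120*z + 36) - 60*z^2 - 198*z - 54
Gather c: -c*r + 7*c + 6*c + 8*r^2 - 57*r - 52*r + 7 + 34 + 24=c*(13 - r) + 8*r^2 - 109*r + 65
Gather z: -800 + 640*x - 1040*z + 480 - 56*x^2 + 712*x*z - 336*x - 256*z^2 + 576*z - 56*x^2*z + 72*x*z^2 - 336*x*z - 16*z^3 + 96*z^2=-56*x^2 + 304*x - 16*z^3 + z^2*(72*x - 160) + z*(-56*x^2 + 376*x - 464) - 320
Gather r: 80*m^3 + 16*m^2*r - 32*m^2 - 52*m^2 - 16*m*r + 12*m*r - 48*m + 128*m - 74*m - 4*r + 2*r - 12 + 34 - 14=80*m^3 - 84*m^2 + 6*m + r*(16*m^2 - 4*m - 2) + 8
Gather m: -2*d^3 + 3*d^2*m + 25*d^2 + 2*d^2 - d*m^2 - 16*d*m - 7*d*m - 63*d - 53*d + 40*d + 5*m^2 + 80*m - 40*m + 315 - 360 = -2*d^3 + 27*d^2 - 76*d + m^2*(5 - d) + m*(3*d^2 - 23*d + 40) - 45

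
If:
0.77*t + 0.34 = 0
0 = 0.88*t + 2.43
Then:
No Solution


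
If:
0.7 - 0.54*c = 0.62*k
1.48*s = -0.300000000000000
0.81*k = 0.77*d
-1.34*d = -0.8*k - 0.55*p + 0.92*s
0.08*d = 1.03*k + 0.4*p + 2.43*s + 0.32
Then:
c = 1.04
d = 0.23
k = 0.22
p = -0.09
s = -0.20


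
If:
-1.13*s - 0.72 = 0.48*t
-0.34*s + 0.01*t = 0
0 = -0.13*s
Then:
No Solution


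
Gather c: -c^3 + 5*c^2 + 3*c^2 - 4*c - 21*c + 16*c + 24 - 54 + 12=-c^3 + 8*c^2 - 9*c - 18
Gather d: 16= 16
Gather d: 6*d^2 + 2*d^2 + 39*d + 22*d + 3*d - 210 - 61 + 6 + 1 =8*d^2 + 64*d - 264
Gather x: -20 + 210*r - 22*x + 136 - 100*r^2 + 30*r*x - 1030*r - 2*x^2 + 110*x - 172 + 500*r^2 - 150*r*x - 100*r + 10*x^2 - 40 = 400*r^2 - 920*r + 8*x^2 + x*(88 - 120*r) - 96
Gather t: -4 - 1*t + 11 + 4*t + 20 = 3*t + 27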